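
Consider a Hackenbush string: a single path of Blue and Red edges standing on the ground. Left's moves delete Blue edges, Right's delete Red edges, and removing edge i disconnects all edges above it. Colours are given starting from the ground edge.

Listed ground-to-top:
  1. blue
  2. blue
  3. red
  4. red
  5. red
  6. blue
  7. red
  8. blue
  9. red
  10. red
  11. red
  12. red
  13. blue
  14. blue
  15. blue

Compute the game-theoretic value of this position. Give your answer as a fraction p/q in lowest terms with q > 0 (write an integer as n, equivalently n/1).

1 of 15 · b · max L 0 · min R +∞ so 1
2 of 15 · bb · max L 1 · min R +∞ so 2
3 of 15 · bbr · max L 1 · min R 2 so 3/2
4 of 15 · bbrr · max L 1 · min R 3/2 so 5/4
5 of 15 · bbrrr · max L 1 · min R 5/4 so 9/8
6 of 15 · bbrrrb · max L 9/8 · min R 5/4 so 19/16
7 of 15 · bbrrrbr · max L 9/8 · min R 19/16 so 37/32
8 of 15 · bbrrrbrb · max L 37/32 · min R 19/16 so 75/64
9 of 15 · bbrrrbrbr · max L 37/32 · min R 75/64 so 149/128
10 of 15 · bbrrrbrbrr · max L 37/32 · min R 149/128 so 297/256
11 of 15 · bbrrrbrbrrr · max L 37/32 · min R 297/256 so 593/512
12 of 15 · bbrrrbrbrrrr · max L 37/32 · min R 593/512 so 1185/1024
13 of 15 · bbrrrbrbrrrrb · max L 1185/1024 · min R 593/512 so 2371/2048
14 of 15 · bbrrrbrbrrrrbb · max L 2371/2048 · min R 593/512 so 4743/4096
15 of 15 · bbrrrbrbrrrrbbb · max L 4743/4096 · min R 593/512 so 9487/8192

9487/8192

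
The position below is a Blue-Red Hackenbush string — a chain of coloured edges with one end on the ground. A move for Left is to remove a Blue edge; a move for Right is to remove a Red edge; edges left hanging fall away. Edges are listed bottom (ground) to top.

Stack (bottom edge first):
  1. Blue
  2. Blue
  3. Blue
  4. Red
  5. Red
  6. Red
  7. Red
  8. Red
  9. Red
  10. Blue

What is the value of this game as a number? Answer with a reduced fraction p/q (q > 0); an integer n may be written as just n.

259/128

G(B) = { 0 | none } gives 1
G(BB) = { 0 1 | none } gives 2
G(BBB) = { 0 1 2 | none } gives 3
G(BBBR) = { 0 1 2 | 3 } gives 5/2
G(BBBRR) = { 0 1 2 | 5/2 3 } gives 9/4
G(BBBRRR) = { 0 1 2 | 9/4 5/2 3 } gives 17/8
G(BBBRRRR) = { 0 1 2 | 17/8 9/4 5/2 3 } gives 33/16
G(BBBRRRRR) = { 0 1 2 | 33/16 17/8 9/4 5/2 3 } gives 65/32
G(BBBRRRRRR) = { 0 1 2 | 65/32 33/16 17/8 9/4 5/2 3 } gives 129/64
G(BBBRRRRRRB) = { 0 1 2 129/64 | 65/32 33/16 17/8 9/4 5/2 3 } gives 259/128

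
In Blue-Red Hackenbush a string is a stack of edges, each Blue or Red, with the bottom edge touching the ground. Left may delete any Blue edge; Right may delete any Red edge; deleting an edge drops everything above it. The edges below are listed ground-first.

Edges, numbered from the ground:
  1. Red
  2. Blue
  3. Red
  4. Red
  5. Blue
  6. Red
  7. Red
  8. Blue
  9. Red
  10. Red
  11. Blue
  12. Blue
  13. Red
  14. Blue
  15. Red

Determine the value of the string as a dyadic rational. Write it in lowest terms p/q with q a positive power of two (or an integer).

R: Left { ∅ }, Right { 0 } gives simplest -1
RB: Left { -1 }, Right { 0 } gives simplest -1/2
RBR: Left { -1 }, Right { -1/2,0 } gives simplest -3/4
RBRR: Left { -1 }, Right { -3/4,-1/2,0 } gives simplest -7/8
RBRRB: Left { -1,-7/8 }, Right { -3/4,-1/2,0 } gives simplest -13/16
RBRRBR: Left { -1,-7/8 }, Right { -13/16,-3/4,-1/2,0 } gives simplest -27/32
RBRRBRR: Left { -1,-7/8 }, Right { -27/32,-13/16,-3/4,-1/2,0 } gives simplest -55/64
RBRRBRRB: Left { -1,-7/8,-55/64 }, Right { -27/32,-13/16,-3/4,-1/2,0 } gives simplest -109/128
RBRRBRRBR: Left { -1,-7/8,-55/64 }, Right { -109/128,-27/32,-13/16,-3/4,-1/2,0 } gives simplest -219/256
RBRRBRRBRR: Left { -1,-7/8,-55/64 }, Right { -219/256,-109/128,-27/32,-13/16,-3/4,-1/2,0 } gives simplest -439/512
RBRRBRRBRRB: Left { -1,-7/8,-55/64,-439/512 }, Right { -219/256,-109/128,-27/32,-13/16,-3/4,-1/2,0 } gives simplest -877/1024
RBRRBRRBRRBB: Left { -1,-7/8,-55/64,-439/512,-877/1024 }, Right { -219/256,-109/128,-27/32,-13/16,-3/4,-1/2,0 } gives simplest -1753/2048
RBRRBRRBRRBBR: Left { -1,-7/8,-55/64,-439/512,-877/1024 }, Right { -1753/2048,-219/256,-109/128,-27/32,-13/16,-3/4,-1/2,0 } gives simplest -3507/4096
RBRRBRRBRRBBRB: Left { -1,-7/8,-55/64,-439/512,-877/1024,-3507/4096 }, Right { -1753/2048,-219/256,-109/128,-27/32,-13/16,-3/4,-1/2,0 } gives simplest -7013/8192
RBRRBRRBRRBBRBR: Left { -1,-7/8,-55/64,-439/512,-877/1024,-3507/4096 }, Right { -7013/8192,-1753/2048,-219/256,-109/128,-27/32,-13/16,-3/4,-1/2,0 } gives simplest -14027/16384

-14027/16384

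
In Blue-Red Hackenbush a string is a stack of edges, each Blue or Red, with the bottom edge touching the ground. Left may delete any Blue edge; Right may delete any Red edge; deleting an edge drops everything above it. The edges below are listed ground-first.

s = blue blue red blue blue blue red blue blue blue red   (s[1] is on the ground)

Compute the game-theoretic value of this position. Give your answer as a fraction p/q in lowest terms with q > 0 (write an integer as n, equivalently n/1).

G(b) = { 0 | — } => 1
G(bb) = { 0; 1 | — } => 2
G(bbr) = { 0; 1 | 2 } => 3/2
G(bbrb) = { 0; 1; 3/2 | 2 } => 7/4
G(bbrbb) = { 0; 1; 3/2; 7/4 | 2 } => 15/8
G(bbrbbb) = { 0; 1; 3/2; 7/4; 15/8 | 2 } => 31/16
G(bbrbbbr) = { 0; 1; 3/2; 7/4; 15/8 | 31/16; 2 } => 61/32
G(bbrbbbrb) = { 0; 1; 3/2; 7/4; 15/8; 61/32 | 31/16; 2 } => 123/64
G(bbrbbbrbb) = { 0; 1; 3/2; 7/4; 15/8; 61/32; 123/64 | 31/16; 2 } => 247/128
G(bbrbbbrbbb) = { 0; 1; 3/2; 7/4; 15/8; 61/32; 123/64; 247/128 | 31/16; 2 } => 495/256
G(bbrbbbrbbbr) = { 0; 1; 3/2; 7/4; 15/8; 61/32; 123/64; 247/128 | 495/256; 31/16; 2 } => 989/512

989/512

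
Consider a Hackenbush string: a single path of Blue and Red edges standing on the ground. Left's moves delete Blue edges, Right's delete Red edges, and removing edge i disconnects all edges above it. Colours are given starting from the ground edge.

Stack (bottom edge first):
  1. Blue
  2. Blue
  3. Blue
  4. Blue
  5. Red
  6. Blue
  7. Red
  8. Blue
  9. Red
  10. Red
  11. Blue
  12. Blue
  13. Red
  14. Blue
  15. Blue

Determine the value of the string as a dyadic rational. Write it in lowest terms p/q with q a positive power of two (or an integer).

Prefix values for Blue Blue Blue Blue Red Blue Red Blue Red Red Blue Blue Red Blue Blue via {L|R} + simplicity:
g_1 [B]  L=[0]  R=[]  ⇒ 1
g_2 [BB]  L=[0, 1]  R=[]  ⇒ 2
g_3 [BBB]  L=[0, 1, 2]  R=[]  ⇒ 3
g_4 [BBBB]  L=[0, 1, 2, 3]  R=[]  ⇒ 4
g_5 [BBBBR]  L=[0, 1, 2, 3]  R=[4]  ⇒ 7/2
g_6 [BBBBRB]  L=[0, 1, 2, 3, 7/2]  R=[4]  ⇒ 15/4
g_7 [BBBBRBR]  L=[0, 1, 2, 3, 7/2]  R=[15/4, 4]  ⇒ 29/8
g_8 [BBBBRBRB]  L=[0, 1, 2, 3, 7/2, 29/8]  R=[15/4, 4]  ⇒ 59/16
g_9 [BBBBRBRBR]  L=[0, 1, 2, 3, 7/2, 29/8]  R=[59/16, 15/4, 4]  ⇒ 117/32
g_10 [BBBBRBRBRR]  L=[0, 1, 2, 3, 7/2, 29/8]  R=[117/32, 59/16, 15/4, 4]  ⇒ 233/64
g_11 [BBBBRBRBRRB]  L=[0, 1, 2, 3, 7/2, 29/8, 233/64]  R=[117/32, 59/16, 15/4, 4]  ⇒ 467/128
g_12 [BBBBRBRBRRBB]  L=[0, 1, 2, 3, 7/2, 29/8, 233/64, 467/128]  R=[117/32, 59/16, 15/4, 4]  ⇒ 935/256
g_13 [BBBBRBRBRRBBR]  L=[0, 1, 2, 3, 7/2, 29/8, 233/64, 467/128]  R=[935/256, 117/32, 59/16, 15/4, 4]  ⇒ 1869/512
g_14 [BBBBRBRBRRBBRB]  L=[0, 1, 2, 3, 7/2, 29/8, 233/64, 467/128, 1869/512]  R=[935/256, 117/32, 59/16, 15/4, 4]  ⇒ 3739/1024
g_15 [BBBBRBRBRRBBRBB]  L=[0, 1, 2, 3, 7/2, 29/8, 233/64, 467/128, 1869/512, 3739/1024]  R=[935/256, 117/32, 59/16, 15/4, 4]  ⇒ 7479/2048

7479/2048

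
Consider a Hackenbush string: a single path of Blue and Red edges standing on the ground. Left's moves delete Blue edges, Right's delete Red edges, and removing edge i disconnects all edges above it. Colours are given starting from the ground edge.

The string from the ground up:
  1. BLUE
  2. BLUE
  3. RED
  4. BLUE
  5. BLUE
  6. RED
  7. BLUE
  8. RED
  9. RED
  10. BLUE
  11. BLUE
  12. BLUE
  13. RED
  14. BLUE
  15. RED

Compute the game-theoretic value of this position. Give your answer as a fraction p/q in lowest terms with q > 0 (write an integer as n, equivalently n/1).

1 of 15 · B · max L 0 · min R +∞ gives 1
2 of 15 · BB · max L 1 · min R +∞ gives 2
3 of 15 · BBR · max L 1 · min R 2 gives 3/2
4 of 15 · BBRB · max L 3/2 · min R 2 gives 7/4
5 of 15 · BBRBB · max L 7/4 · min R 2 gives 15/8
6 of 15 · BBRBBR · max L 7/4 · min R 15/8 gives 29/16
7 of 15 · BBRBBRB · max L 29/16 · min R 15/8 gives 59/32
8 of 15 · BBRBBRBR · max L 29/16 · min R 59/32 gives 117/64
9 of 15 · BBRBBRBRR · max L 29/16 · min R 117/64 gives 233/128
10 of 15 · BBRBBRBRRB · max L 233/128 · min R 117/64 gives 467/256
11 of 15 · BBRBBRBRRBB · max L 467/256 · min R 117/64 gives 935/512
12 of 15 · BBRBBRBRRBBB · max L 935/512 · min R 117/64 gives 1871/1024
13 of 15 · BBRBBRBRRBBBR · max L 935/512 · min R 1871/1024 gives 3741/2048
14 of 15 · BBRBBRBRRBBBRB · max L 3741/2048 · min R 1871/1024 gives 7483/4096
15 of 15 · BBRBBRBRRBBBRBR · max L 3741/2048 · min R 7483/4096 gives 14965/8192

14965/8192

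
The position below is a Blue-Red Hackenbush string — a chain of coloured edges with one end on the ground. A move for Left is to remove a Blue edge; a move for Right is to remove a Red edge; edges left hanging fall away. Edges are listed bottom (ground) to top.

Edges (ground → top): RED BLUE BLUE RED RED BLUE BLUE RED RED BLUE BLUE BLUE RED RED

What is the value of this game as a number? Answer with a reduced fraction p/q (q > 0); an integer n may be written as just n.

-3271/8192

Recurse on prefixes of the 14-edge string RED BLUE BLUE RED RED BLUE BLUE RED RED BLUE BLUE BLUE RED RED:
edge 1 of 14 (RED): { ∅ | 0 } so -1
edge 2 of 14 (BLUE): { -1 | 0 } so -1/2
edge 3 of 14 (BLUE): { -1, -1/2 | 0 } so -1/4
edge 4 of 14 (RED): { -1, -1/2 | -1/4, 0 } so -3/8
edge 5 of 14 (RED): { -1, -1/2 | -3/8, -1/4, 0 } so -7/16
edge 6 of 14 (BLUE): { -1, -1/2, -7/16 | -3/8, -1/4, 0 } so -13/32
edge 7 of 14 (BLUE): { -1, -1/2, -7/16, -13/32 | -3/8, -1/4, 0 } so -25/64
edge 8 of 14 (RED): { -1, -1/2, -7/16, -13/32 | -25/64, -3/8, -1/4, 0 } so -51/128
edge 9 of 14 (RED): { -1, -1/2, -7/16, -13/32 | -51/128, -25/64, -3/8, -1/4, 0 } so -103/256
edge 10 of 14 (BLUE): { -1, -1/2, -7/16, -13/32, -103/256 | -51/128, -25/64, -3/8, -1/4, 0 } so -205/512
edge 11 of 14 (BLUE): { -1, -1/2, -7/16, -13/32, -103/256, -205/512 | -51/128, -25/64, -3/8, -1/4, 0 } so -409/1024
edge 12 of 14 (BLUE): { -1, -1/2, -7/16, -13/32, -103/256, -205/512, -409/1024 | -51/128, -25/64, -3/8, -1/4, 0 } so -817/2048
edge 13 of 14 (RED): { -1, -1/2, -7/16, -13/32, -103/256, -205/512, -409/1024 | -817/2048, -51/128, -25/64, -3/8, -1/4, 0 } so -1635/4096
edge 14 of 14 (RED): { -1, -1/2, -7/16, -13/32, -103/256, -205/512, -409/1024 | -1635/4096, -817/2048, -51/128, -25/64, -3/8, -1/4, 0 } so -3271/8192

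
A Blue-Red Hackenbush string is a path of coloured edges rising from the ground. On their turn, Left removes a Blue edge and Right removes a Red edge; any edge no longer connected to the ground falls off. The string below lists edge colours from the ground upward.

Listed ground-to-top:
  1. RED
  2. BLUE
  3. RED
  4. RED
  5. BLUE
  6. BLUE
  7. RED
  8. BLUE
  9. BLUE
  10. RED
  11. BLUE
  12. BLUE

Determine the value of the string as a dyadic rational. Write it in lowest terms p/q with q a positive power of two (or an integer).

Prefix values for RED BLUE RED RED BLUE BLUE RED BLUE BLUE RED BLUE BLUE via {L|R} + simplicity:
g(R) = { ∅ | 0 } → -1
g(RB) = { -1 | 0 } → -1/2
g(RBR) = { -1 | -1/2; 0 } → -3/4
g(RBRR) = { -1 | -3/4; -1/2; 0 } → -7/8
g(RBRRB) = { -1; -7/8 | -3/4; -1/2; 0 } → -13/16
g(RBRRBB) = { -1; -7/8; -13/16 | -3/4; -1/2; 0 } → -25/32
g(RBRRBBR) = { -1; -7/8; -13/16 | -25/32; -3/4; -1/2; 0 } → -51/64
g(RBRRBBRB) = { -1; -7/8; -13/16; -51/64 | -25/32; -3/4; -1/2; 0 } → -101/128
g(RBRRBBRBB) = { -1; -7/8; -13/16; -51/64; -101/128 | -25/32; -3/4; -1/2; 0 } → -201/256
g(RBRRBBRBBR) = { -1; -7/8; -13/16; -51/64; -101/128 | -201/256; -25/32; -3/4; -1/2; 0 } → -403/512
g(RBRRBBRBBRB) = { -1; -7/8; -13/16; -51/64; -101/128; -403/512 | -201/256; -25/32; -3/4; -1/2; 0 } → -805/1024
g(RBRRBBRBBRBB) = { -1; -7/8; -13/16; -51/64; -101/128; -403/512; -805/1024 | -201/256; -25/32; -3/4; -1/2; 0 } → -1609/2048

-1609/2048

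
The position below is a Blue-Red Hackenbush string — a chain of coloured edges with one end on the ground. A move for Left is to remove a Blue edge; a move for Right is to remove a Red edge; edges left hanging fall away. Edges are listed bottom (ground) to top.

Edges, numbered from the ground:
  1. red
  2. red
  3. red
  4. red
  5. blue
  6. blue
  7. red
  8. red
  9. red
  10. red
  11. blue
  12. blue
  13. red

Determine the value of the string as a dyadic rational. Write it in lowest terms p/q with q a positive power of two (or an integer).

-1779/512

Recurse on prefixes of the 13-edge string red red red red blue blue red red red red blue blue red:
g_1 [r]  L=[—]  R=[0]  = -1
g_2 [rr]  L=[—]  R=[-1; 0]  = -2
g_3 [rrr]  L=[—]  R=[-2; -1; 0]  = -3
g_4 [rrrr]  L=[—]  R=[-3; -2; -1; 0]  = -4
g_5 [rrrrb]  L=[-4]  R=[-3; -2; -1; 0]  = -7/2
g_6 [rrrrbb]  L=[-4; -7/2]  R=[-3; -2; -1; 0]  = -13/4
g_7 [rrrrbbr]  L=[-4; -7/2]  R=[-13/4; -3; -2; -1; 0]  = -27/8
g_8 [rrrrbbrr]  L=[-4; -7/2]  R=[-27/8; -13/4; -3; -2; -1; 0]  = -55/16
g_9 [rrrrbbrrr]  L=[-4; -7/2]  R=[-55/16; -27/8; -13/4; -3; -2; -1; 0]  = -111/32
g_10 [rrrrbbrrrr]  L=[-4; -7/2]  R=[-111/32; -55/16; -27/8; -13/4; -3; -2; -1; 0]  = -223/64
g_11 [rrrrbbrrrrb]  L=[-4; -7/2; -223/64]  R=[-111/32; -55/16; -27/8; -13/4; -3; -2; -1; 0]  = -445/128
g_12 [rrrrbbrrrrbb]  L=[-4; -7/2; -223/64; -445/128]  R=[-111/32; -55/16; -27/8; -13/4; -3; -2; -1; 0]  = -889/256
g_13 [rrrrbbrrrrbbr]  L=[-4; -7/2; -223/64; -445/128]  R=[-889/256; -111/32; -55/16; -27/8; -13/4; -3; -2; -1; 0]  = -1779/512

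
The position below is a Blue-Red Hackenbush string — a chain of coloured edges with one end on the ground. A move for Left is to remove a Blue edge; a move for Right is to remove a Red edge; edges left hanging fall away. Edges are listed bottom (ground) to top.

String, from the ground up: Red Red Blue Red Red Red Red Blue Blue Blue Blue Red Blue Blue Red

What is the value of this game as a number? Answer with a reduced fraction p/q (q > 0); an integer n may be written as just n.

Build v(s[:k]) for k = 1..15, string s = Red Red Blue Red Red Red Red Blue Blue Blue Blue Red Blue Blue Red.
step 1: add Red to get R; options L={ — } R={ 0 } → -1
step 2: add Red to get RR; options L={ — } R={ -1; 0 } → -2
step 3: add Blue to get RRB; options L={ -2 } R={ -1; 0 } → -3/2
step 4: add Red to get RRBR; options L={ -2 } R={ -3/2; -1; 0 } → -7/4
step 5: add Red to get RRBRR; options L={ -2 } R={ -7/4; -3/2; -1; 0 } → -15/8
step 6: add Red to get RRBRRR; options L={ -2 } R={ -15/8; -7/4; -3/2; -1; 0 } → -31/16
step 7: add Red to get RRBRRRR; options L={ -2 } R={ -31/16; -15/8; -7/4; -3/2; -1; 0 } → -63/32
step 8: add Blue to get RRBRRRRB; options L={ -2; -63/32 } R={ -31/16; -15/8; -7/4; -3/2; -1; 0 } → -125/64
step 9: add Blue to get RRBRRRRBB; options L={ -2; -63/32; -125/64 } R={ -31/16; -15/8; -7/4; -3/2; -1; 0 } → -249/128
step 10: add Blue to get RRBRRRRBBB; options L={ -2; -63/32; -125/64; -249/128 } R={ -31/16; -15/8; -7/4; -3/2; -1; 0 } → -497/256
step 11: add Blue to get RRBRRRRBBBB; options L={ -2; -63/32; -125/64; -249/128; -497/256 } R={ -31/16; -15/8; -7/4; -3/2; -1; 0 } → -993/512
step 12: add Red to get RRBRRRRBBBBR; options L={ -2; -63/32; -125/64; -249/128; -497/256 } R={ -993/512; -31/16; -15/8; -7/4; -3/2; -1; 0 } → -1987/1024
step 13: add Blue to get RRBRRRRBBBBRB; options L={ -2; -63/32; -125/64; -249/128; -497/256; -1987/1024 } R={ -993/512; -31/16; -15/8; -7/4; -3/2; -1; 0 } → -3973/2048
step 14: add Blue to get RRBRRRRBBBBRBB; options L={ -2; -63/32; -125/64; -249/128; -497/256; -1987/1024; -3973/2048 } R={ -993/512; -31/16; -15/8; -7/4; -3/2; -1; 0 } → -7945/4096
step 15: add Red to get RRBRRRRBBBBRBBR; options L={ -2; -63/32; -125/64; -249/128; -497/256; -1987/1024; -3973/2048 } R={ -7945/4096; -993/512; -31/16; -15/8; -7/4; -3/2; -1; 0 } → -15891/8192

-15891/8192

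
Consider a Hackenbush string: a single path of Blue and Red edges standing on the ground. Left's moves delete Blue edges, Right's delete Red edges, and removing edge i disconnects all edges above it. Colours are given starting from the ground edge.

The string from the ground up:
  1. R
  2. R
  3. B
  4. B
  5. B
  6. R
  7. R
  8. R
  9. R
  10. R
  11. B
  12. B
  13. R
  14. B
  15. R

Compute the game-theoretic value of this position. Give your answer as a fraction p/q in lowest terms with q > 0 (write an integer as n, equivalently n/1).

value(R) = {  | 0 } → -1
value(RR) = {  | -1 0 } → -2
value(RRB) = { -2 | -1 0 } → -3/2
value(RRBB) = { -2 -3/2 | -1 0 } → -5/4
value(RRBBB) = { -2 -3/2 -5/4 | -1 0 } → -9/8
value(RRBBBR) = { -2 -3/2 -5/4 | -9/8 -1 0 } → -19/16
value(RRBBBRR) = { -2 -3/2 -5/4 | -19/16 -9/8 -1 0 } → -39/32
value(RRBBBRRR) = { -2 -3/2 -5/4 | -39/32 -19/16 -9/8 -1 0 } → -79/64
value(RRBBBRRRR) = { -2 -3/2 -5/4 | -79/64 -39/32 -19/16 -9/8 -1 0 } → -159/128
value(RRBBBRRRRR) = { -2 -3/2 -5/4 | -159/128 -79/64 -39/32 -19/16 -9/8 -1 0 } → -319/256
value(RRBBBRRRRRB) = { -2 -3/2 -5/4 -319/256 | -159/128 -79/64 -39/32 -19/16 -9/8 -1 0 } → -637/512
value(RRBBBRRRRRBB) = { -2 -3/2 -5/4 -319/256 -637/512 | -159/128 -79/64 -39/32 -19/16 -9/8 -1 0 } → -1273/1024
value(RRBBBRRRRRBBR) = { -2 -3/2 -5/4 -319/256 -637/512 | -1273/1024 -159/128 -79/64 -39/32 -19/16 -9/8 -1 0 } → -2547/2048
value(RRBBBRRRRRBBRB) = { -2 -3/2 -5/4 -319/256 -637/512 -2547/2048 | -1273/1024 -159/128 -79/64 -39/32 -19/16 -9/8 -1 0 } → -5093/4096
value(RRBBBRRRRRBBRBR) = { -2 -3/2 -5/4 -319/256 -637/512 -2547/2048 | -5093/4096 -1273/1024 -159/128 -79/64 -39/32 -19/16 -9/8 -1 0 } → -10187/8192

-10187/8192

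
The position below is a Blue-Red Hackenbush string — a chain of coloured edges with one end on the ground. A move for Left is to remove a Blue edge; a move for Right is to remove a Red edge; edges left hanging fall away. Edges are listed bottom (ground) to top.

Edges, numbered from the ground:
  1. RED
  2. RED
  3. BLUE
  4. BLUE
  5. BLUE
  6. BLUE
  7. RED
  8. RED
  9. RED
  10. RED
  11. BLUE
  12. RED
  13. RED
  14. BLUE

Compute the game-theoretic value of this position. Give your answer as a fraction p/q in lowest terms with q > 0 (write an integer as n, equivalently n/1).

-4589/4096

1 of 14 · R · max L −∞ · min R 0 — -1
2 of 14 · RR · max L −∞ · min R -1 — -2
3 of 14 · RRB · max L -2 · min R -1 — -3/2
4 of 14 · RRBB · max L -3/2 · min R -1 — -5/4
5 of 14 · RRBBB · max L -5/4 · min R -1 — -9/8
6 of 14 · RRBBBB · max L -9/8 · min R -1 — -17/16
7 of 14 · RRBBBBR · max L -9/8 · min R -17/16 — -35/32
8 of 14 · RRBBBBRR · max L -9/8 · min R -35/32 — -71/64
9 of 14 · RRBBBBRRR · max L -9/8 · min R -71/64 — -143/128
10 of 14 · RRBBBBRRRR · max L -9/8 · min R -143/128 — -287/256
11 of 14 · RRBBBBRRRRB · max L -287/256 · min R -143/128 — -573/512
12 of 14 · RRBBBBRRRRBR · max L -287/256 · min R -573/512 — -1147/1024
13 of 14 · RRBBBBRRRRBRR · max L -287/256 · min R -1147/1024 — -2295/2048
14 of 14 · RRBBBBRRRRBRRB · max L -2295/2048 · min R -1147/1024 — -4589/4096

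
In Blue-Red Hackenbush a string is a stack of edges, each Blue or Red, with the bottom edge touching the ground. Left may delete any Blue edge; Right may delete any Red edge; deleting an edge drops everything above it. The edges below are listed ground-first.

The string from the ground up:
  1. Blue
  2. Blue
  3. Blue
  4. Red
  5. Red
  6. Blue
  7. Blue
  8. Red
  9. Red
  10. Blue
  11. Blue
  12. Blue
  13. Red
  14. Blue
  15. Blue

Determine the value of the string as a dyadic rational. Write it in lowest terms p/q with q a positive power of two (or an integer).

v_1 [B]  L=[0]  R=[—]  gives 1
v_2 [BB]  L=[0 1]  R=[—]  gives 2
v_3 [BBB]  L=[0 1 2]  R=[—]  gives 3
v_4 [BBBR]  L=[0 1 2]  R=[3]  gives 5/2
v_5 [BBBRR]  L=[0 1 2]  R=[5/2 3]  gives 9/4
v_6 [BBBRRB]  L=[0 1 2 9/4]  R=[5/2 3]  gives 19/8
v_7 [BBBRRBB]  L=[0 1 2 9/4 19/8]  R=[5/2 3]  gives 39/16
v_8 [BBBRRBBR]  L=[0 1 2 9/4 19/8]  R=[39/16 5/2 3]  gives 77/32
v_9 [BBBRRBBRR]  L=[0 1 2 9/4 19/8]  R=[77/32 39/16 5/2 3]  gives 153/64
v_10 [BBBRRBBRRB]  L=[0 1 2 9/4 19/8 153/64]  R=[77/32 39/16 5/2 3]  gives 307/128
v_11 [BBBRRBBRRBB]  L=[0 1 2 9/4 19/8 153/64 307/128]  R=[77/32 39/16 5/2 3]  gives 615/256
v_12 [BBBRRBBRRBBB]  L=[0 1 2 9/4 19/8 153/64 307/128 615/256]  R=[77/32 39/16 5/2 3]  gives 1231/512
v_13 [BBBRRBBRRBBBR]  L=[0 1 2 9/4 19/8 153/64 307/128 615/256]  R=[1231/512 77/32 39/16 5/2 3]  gives 2461/1024
v_14 [BBBRRBBRRBBBRB]  L=[0 1 2 9/4 19/8 153/64 307/128 615/256 2461/1024]  R=[1231/512 77/32 39/16 5/2 3]  gives 4923/2048
v_15 [BBBRRBBRRBBBRBB]  L=[0 1 2 9/4 19/8 153/64 307/128 615/256 2461/1024 4923/2048]  R=[1231/512 77/32 39/16 5/2 3]  gives 9847/4096

9847/4096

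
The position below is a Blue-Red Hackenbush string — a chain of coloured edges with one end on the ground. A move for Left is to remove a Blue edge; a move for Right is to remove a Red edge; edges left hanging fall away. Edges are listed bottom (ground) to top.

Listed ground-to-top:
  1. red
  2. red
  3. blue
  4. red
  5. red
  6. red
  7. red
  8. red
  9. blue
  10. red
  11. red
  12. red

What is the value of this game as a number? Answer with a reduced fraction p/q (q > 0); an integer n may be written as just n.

Build G(s[:k]) for k = 1..12, string s = red red blue red red red red red blue red red red.
1 of 12 · r · max L −∞ · min R 0 gives -1
2 of 12 · rr · max L −∞ · min R -1 gives -2
3 of 12 · rrb · max L -2 · min R -1 gives -3/2
4 of 12 · rrbr · max L -2 · min R -3/2 gives -7/4
5 of 12 · rrbrr · max L -2 · min R -7/4 gives -15/8
6 of 12 · rrbrrr · max L -2 · min R -15/8 gives -31/16
7 of 12 · rrbrrrr · max L -2 · min R -31/16 gives -63/32
8 of 12 · rrbrrrrr · max L -2 · min R -63/32 gives -127/64
9 of 12 · rrbrrrrrb · max L -127/64 · min R -63/32 gives -253/128
10 of 12 · rrbrrrrrbr · max L -127/64 · min R -253/128 gives -507/256
11 of 12 · rrbrrrrrbrr · max L -127/64 · min R -507/256 gives -1015/512
12 of 12 · rrbrrrrrbrrr · max L -127/64 · min R -1015/512 gives -2031/1024

-2031/1024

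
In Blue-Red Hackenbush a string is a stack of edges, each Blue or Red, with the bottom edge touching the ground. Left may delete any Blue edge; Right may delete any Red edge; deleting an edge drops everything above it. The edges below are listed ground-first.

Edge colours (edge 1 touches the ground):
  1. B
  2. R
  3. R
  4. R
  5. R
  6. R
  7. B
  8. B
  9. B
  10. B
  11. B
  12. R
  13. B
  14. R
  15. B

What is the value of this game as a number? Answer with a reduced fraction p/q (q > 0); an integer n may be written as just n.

Prefix values for B R R R R R B B B B B R B R B via {L|R} + simplicity:
B: Left { 0 }, Right { · } — simplest 1
BR: Left { 0 }, Right { 1 } — simplest 1/2
BRR: Left { 0 }, Right { 1/2,1 } — simplest 1/4
BRRR: Left { 0 }, Right { 1/4,1/2,1 } — simplest 1/8
BRRRR: Left { 0 }, Right { 1/8,1/4,1/2,1 } — simplest 1/16
BRRRRR: Left { 0 }, Right { 1/16,1/8,1/4,1/2,1 } — simplest 1/32
BRRRRRB: Left { 0,1/32 }, Right { 1/16,1/8,1/4,1/2,1 } — simplest 3/64
BRRRRRBB: Left { 0,1/32,3/64 }, Right { 1/16,1/8,1/4,1/2,1 } — simplest 7/128
BRRRRRBBB: Left { 0,1/32,3/64,7/128 }, Right { 1/16,1/8,1/4,1/2,1 } — simplest 15/256
BRRRRRBBBB: Left { 0,1/32,3/64,7/128,15/256 }, Right { 1/16,1/8,1/4,1/2,1 } — simplest 31/512
BRRRRRBBBBB: Left { 0,1/32,3/64,7/128,15/256,31/512 }, Right { 1/16,1/8,1/4,1/2,1 } — simplest 63/1024
BRRRRRBBBBBR: Left { 0,1/32,3/64,7/128,15/256,31/512 }, Right { 63/1024,1/16,1/8,1/4,1/2,1 } — simplest 125/2048
BRRRRRBBBBBRB: Left { 0,1/32,3/64,7/128,15/256,31/512,125/2048 }, Right { 63/1024,1/16,1/8,1/4,1/2,1 } — simplest 251/4096
BRRRRRBBBBBRBR: Left { 0,1/32,3/64,7/128,15/256,31/512,125/2048 }, Right { 251/4096,63/1024,1/16,1/8,1/4,1/2,1 } — simplest 501/8192
BRRRRRBBBBBRBRB: Left { 0,1/32,3/64,7/128,15/256,31/512,125/2048,501/8192 }, Right { 251/4096,63/1024,1/16,1/8,1/4,1/2,1 } — simplest 1003/16384

1003/16384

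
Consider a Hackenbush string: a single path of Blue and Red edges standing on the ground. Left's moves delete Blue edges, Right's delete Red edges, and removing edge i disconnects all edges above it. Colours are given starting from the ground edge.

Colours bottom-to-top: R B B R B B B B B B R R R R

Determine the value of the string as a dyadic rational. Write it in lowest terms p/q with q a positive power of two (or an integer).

Prefix values for R B B R B B B B B B R R R R via {L|R} + simplicity:
R: Left { — }, Right { 0 } — simplest -1
RB: Left { -1 }, Right { 0 } — simplest -1/2
RBB: Left { -1, -1/2 }, Right { 0 } — simplest -1/4
RBBR: Left { -1, -1/2 }, Right { -1/4, 0 } — simplest -3/8
RBBRB: Left { -1, -1/2, -3/8 }, Right { -1/4, 0 } — simplest -5/16
RBBRBB: Left { -1, -1/2, -3/8, -5/16 }, Right { -1/4, 0 } — simplest -9/32
RBBRBBB: Left { -1, -1/2, -3/8, -5/16, -9/32 }, Right { -1/4, 0 } — simplest -17/64
RBBRBBBB: Left { -1, -1/2, -3/8, -5/16, -9/32, -17/64 }, Right { -1/4, 0 } — simplest -33/128
RBBRBBBBB: Left { -1, -1/2, -3/8, -5/16, -9/32, -17/64, -33/128 }, Right { -1/4, 0 } — simplest -65/256
RBBRBBBBBB: Left { -1, -1/2, -3/8, -5/16, -9/32, -17/64, -33/128, -65/256 }, Right { -1/4, 0 } — simplest -129/512
RBBRBBBBBBR: Left { -1, -1/2, -3/8, -5/16, -9/32, -17/64, -33/128, -65/256 }, Right { -129/512, -1/4, 0 } — simplest -259/1024
RBBRBBBBBBRR: Left { -1, -1/2, -3/8, -5/16, -9/32, -17/64, -33/128, -65/256 }, Right { -259/1024, -129/512, -1/4, 0 } — simplest -519/2048
RBBRBBBBBBRRR: Left { -1, -1/2, -3/8, -5/16, -9/32, -17/64, -33/128, -65/256 }, Right { -519/2048, -259/1024, -129/512, -1/4, 0 } — simplest -1039/4096
RBBRBBBBBBRRRR: Left { -1, -1/2, -3/8, -5/16, -9/32, -17/64, -33/128, -65/256 }, Right { -1039/4096, -519/2048, -259/1024, -129/512, -1/4, 0 } — simplest -2079/8192

-2079/8192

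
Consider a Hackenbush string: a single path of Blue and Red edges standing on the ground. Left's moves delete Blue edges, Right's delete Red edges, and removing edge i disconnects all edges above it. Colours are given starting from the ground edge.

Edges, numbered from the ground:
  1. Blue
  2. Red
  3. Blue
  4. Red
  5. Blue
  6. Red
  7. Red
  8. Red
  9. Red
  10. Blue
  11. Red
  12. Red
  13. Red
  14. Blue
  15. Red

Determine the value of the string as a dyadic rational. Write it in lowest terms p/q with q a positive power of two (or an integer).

value(B) = { 0 | none } → 1
value(BR) = { 0 | 1 } → 1/2
value(BRB) = { 0, 1/2 | 1 } → 3/4
value(BRBR) = { 0, 1/2 | 3/4, 1 } → 5/8
value(BRBRB) = { 0, 1/2, 5/8 | 3/4, 1 } → 11/16
value(BRBRBR) = { 0, 1/2, 5/8 | 11/16, 3/4, 1 } → 21/32
value(BRBRBRR) = { 0, 1/2, 5/8 | 21/32, 11/16, 3/4, 1 } → 41/64
value(BRBRBRRR) = { 0, 1/2, 5/8 | 41/64, 21/32, 11/16, 3/4, 1 } → 81/128
value(BRBRBRRRR) = { 0, 1/2, 5/8 | 81/128, 41/64, 21/32, 11/16, 3/4, 1 } → 161/256
value(BRBRBRRRRB) = { 0, 1/2, 5/8, 161/256 | 81/128, 41/64, 21/32, 11/16, 3/4, 1 } → 323/512
value(BRBRBRRRRBR) = { 0, 1/2, 5/8, 161/256 | 323/512, 81/128, 41/64, 21/32, 11/16, 3/4, 1 } → 645/1024
value(BRBRBRRRRBRR) = { 0, 1/2, 5/8, 161/256 | 645/1024, 323/512, 81/128, 41/64, 21/32, 11/16, 3/4, 1 } → 1289/2048
value(BRBRBRRRRBRRR) = { 0, 1/2, 5/8, 161/256 | 1289/2048, 645/1024, 323/512, 81/128, 41/64, 21/32, 11/16, 3/4, 1 } → 2577/4096
value(BRBRBRRRRBRRRB) = { 0, 1/2, 5/8, 161/256, 2577/4096 | 1289/2048, 645/1024, 323/512, 81/128, 41/64, 21/32, 11/16, 3/4, 1 } → 5155/8192
value(BRBRBRRRRBRRRBR) = { 0, 1/2, 5/8, 161/256, 2577/4096 | 5155/8192, 1289/2048, 645/1024, 323/512, 81/128, 41/64, 21/32, 11/16, 3/4, 1 } → 10309/16384

10309/16384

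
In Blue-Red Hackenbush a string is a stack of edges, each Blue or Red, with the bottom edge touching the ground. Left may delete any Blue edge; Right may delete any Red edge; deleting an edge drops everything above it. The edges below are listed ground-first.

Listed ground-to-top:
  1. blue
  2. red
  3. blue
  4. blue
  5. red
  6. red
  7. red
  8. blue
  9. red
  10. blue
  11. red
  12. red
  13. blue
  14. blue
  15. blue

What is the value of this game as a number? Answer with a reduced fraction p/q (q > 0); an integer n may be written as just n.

12623/16384

b: Left { 0 }, Right { (no moves) } -> simplest 1
br: Left { 0 }, Right { 1 } -> simplest 1/2
brb: Left { 0, 1/2 }, Right { 1 } -> simplest 3/4
brbb: Left { 0, 1/2, 3/4 }, Right { 1 } -> simplest 7/8
brbbr: Left { 0, 1/2, 3/4 }, Right { 7/8, 1 } -> simplest 13/16
brbbrr: Left { 0, 1/2, 3/4 }, Right { 13/16, 7/8, 1 } -> simplest 25/32
brbbrrr: Left { 0, 1/2, 3/4 }, Right { 25/32, 13/16, 7/8, 1 } -> simplest 49/64
brbbrrrb: Left { 0, 1/2, 3/4, 49/64 }, Right { 25/32, 13/16, 7/8, 1 } -> simplest 99/128
brbbrrrbr: Left { 0, 1/2, 3/4, 49/64 }, Right { 99/128, 25/32, 13/16, 7/8, 1 } -> simplest 197/256
brbbrrrbrb: Left { 0, 1/2, 3/4, 49/64, 197/256 }, Right { 99/128, 25/32, 13/16, 7/8, 1 } -> simplest 395/512
brbbrrrbrbr: Left { 0, 1/2, 3/4, 49/64, 197/256 }, Right { 395/512, 99/128, 25/32, 13/16, 7/8, 1 } -> simplest 789/1024
brbbrrrbrbrr: Left { 0, 1/2, 3/4, 49/64, 197/256 }, Right { 789/1024, 395/512, 99/128, 25/32, 13/16, 7/8, 1 } -> simplest 1577/2048
brbbrrrbrbrrb: Left { 0, 1/2, 3/4, 49/64, 197/256, 1577/2048 }, Right { 789/1024, 395/512, 99/128, 25/32, 13/16, 7/8, 1 } -> simplest 3155/4096
brbbrrrbrbrrbb: Left { 0, 1/2, 3/4, 49/64, 197/256, 1577/2048, 3155/4096 }, Right { 789/1024, 395/512, 99/128, 25/32, 13/16, 7/8, 1 } -> simplest 6311/8192
brbbrrrbrbrrbbb: Left { 0, 1/2, 3/4, 49/64, 197/256, 1577/2048, 3155/4096, 6311/8192 }, Right { 789/1024, 395/512, 99/128, 25/32, 13/16, 7/8, 1 } -> simplest 12623/16384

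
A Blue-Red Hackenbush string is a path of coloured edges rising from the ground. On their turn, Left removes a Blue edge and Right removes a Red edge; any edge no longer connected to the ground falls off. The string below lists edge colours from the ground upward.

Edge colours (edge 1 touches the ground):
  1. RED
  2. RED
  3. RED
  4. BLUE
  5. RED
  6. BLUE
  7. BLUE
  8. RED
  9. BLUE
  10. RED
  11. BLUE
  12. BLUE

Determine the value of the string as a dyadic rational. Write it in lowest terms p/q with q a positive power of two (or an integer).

-1321/512

g_1 [R]  L=[]  R=[0]  gives -1
g_2 [RR]  L=[]  R=[-1, 0]  gives -2
g_3 [RRR]  L=[]  R=[-2, -1, 0]  gives -3
g_4 [RRRB]  L=[-3]  R=[-2, -1, 0]  gives -5/2
g_5 [RRRBR]  L=[-3]  R=[-5/2, -2, -1, 0]  gives -11/4
g_6 [RRRBRB]  L=[-3, -11/4]  R=[-5/2, -2, -1, 0]  gives -21/8
g_7 [RRRBRBB]  L=[-3, -11/4, -21/8]  R=[-5/2, -2, -1, 0]  gives -41/16
g_8 [RRRBRBBR]  L=[-3, -11/4, -21/8]  R=[-41/16, -5/2, -2, -1, 0]  gives -83/32
g_9 [RRRBRBBRB]  L=[-3, -11/4, -21/8, -83/32]  R=[-41/16, -5/2, -2, -1, 0]  gives -165/64
g_10 [RRRBRBBRBR]  L=[-3, -11/4, -21/8, -83/32]  R=[-165/64, -41/16, -5/2, -2, -1, 0]  gives -331/128
g_11 [RRRBRBBRBRB]  L=[-3, -11/4, -21/8, -83/32, -331/128]  R=[-165/64, -41/16, -5/2, -2, -1, 0]  gives -661/256
g_12 [RRRBRBBRBRBB]  L=[-3, -11/4, -21/8, -83/32, -331/128, -661/256]  R=[-165/64, -41/16, -5/2, -2, -1, 0]  gives -1321/512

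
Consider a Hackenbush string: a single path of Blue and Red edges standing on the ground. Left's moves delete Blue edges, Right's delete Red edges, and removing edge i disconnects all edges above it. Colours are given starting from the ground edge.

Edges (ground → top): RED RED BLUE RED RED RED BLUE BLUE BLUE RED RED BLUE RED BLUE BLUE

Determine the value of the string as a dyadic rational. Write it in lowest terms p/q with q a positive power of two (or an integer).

g_1 [R]  L=[—]  R=[0]  — -1
g_2 [RR]  L=[—]  R=[-1, 0]  — -2
g_3 [RRB]  L=[-2]  R=[-1, 0]  — -3/2
g_4 [RRBR]  L=[-2]  R=[-3/2, -1, 0]  — -7/4
g_5 [RRBRR]  L=[-2]  R=[-7/4, -3/2, -1, 0]  — -15/8
g_6 [RRBRRR]  L=[-2]  R=[-15/8, -7/4, -3/2, -1, 0]  — -31/16
g_7 [RRBRRRB]  L=[-2, -31/16]  R=[-15/8, -7/4, -3/2, -1, 0]  — -61/32
g_8 [RRBRRRBB]  L=[-2, -31/16, -61/32]  R=[-15/8, -7/4, -3/2, -1, 0]  — -121/64
g_9 [RRBRRRBBB]  L=[-2, -31/16, -61/32, -121/64]  R=[-15/8, -7/4, -3/2, -1, 0]  — -241/128
g_10 [RRBRRRBBBR]  L=[-2, -31/16, -61/32, -121/64]  R=[-241/128, -15/8, -7/4, -3/2, -1, 0]  — -483/256
g_11 [RRBRRRBBBRR]  L=[-2, -31/16, -61/32, -121/64]  R=[-483/256, -241/128, -15/8, -7/4, -3/2, -1, 0]  — -967/512
g_12 [RRBRRRBBBRRB]  L=[-2, -31/16, -61/32, -121/64, -967/512]  R=[-483/256, -241/128, -15/8, -7/4, -3/2, -1, 0]  — -1933/1024
g_13 [RRBRRRBBBRRBR]  L=[-2, -31/16, -61/32, -121/64, -967/512]  R=[-1933/1024, -483/256, -241/128, -15/8, -7/4, -3/2, -1, 0]  — -3867/2048
g_14 [RRBRRRBBBRRBRB]  L=[-2, -31/16, -61/32, -121/64, -967/512, -3867/2048]  R=[-1933/1024, -483/256, -241/128, -15/8, -7/4, -3/2, -1, 0]  — -7733/4096
g_15 [RRBRRRBBBRRBRBB]  L=[-2, -31/16, -61/32, -121/64, -967/512, -3867/2048, -7733/4096]  R=[-1933/1024, -483/256, -241/128, -15/8, -7/4, -3/2, -1, 0]  — -15465/8192

-15465/8192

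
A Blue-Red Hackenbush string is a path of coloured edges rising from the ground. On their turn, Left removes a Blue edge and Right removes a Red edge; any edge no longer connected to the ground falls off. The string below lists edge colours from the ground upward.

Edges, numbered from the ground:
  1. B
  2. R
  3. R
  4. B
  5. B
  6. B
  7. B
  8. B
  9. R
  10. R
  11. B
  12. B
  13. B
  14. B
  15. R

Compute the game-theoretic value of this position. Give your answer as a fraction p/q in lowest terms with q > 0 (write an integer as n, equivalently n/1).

7997/16384

Build G(s[:k]) for k = 1..15, string s = B R R B B B B B R R B B B B R.
step 1: add B to get B; options L={ 0 } R={  } so 1
step 2: add R to get BR; options L={ 0 } R={ 1 } so 1/2
step 3: add R to get BRR; options L={ 0 } R={ 1/2, 1 } so 1/4
step 4: add B to get BRRB; options L={ 0, 1/4 } R={ 1/2, 1 } so 3/8
step 5: add B to get BRRBB; options L={ 0, 1/4, 3/8 } R={ 1/2, 1 } so 7/16
step 6: add B to get BRRBBB; options L={ 0, 1/4, 3/8, 7/16 } R={ 1/2, 1 } so 15/32
step 7: add B to get BRRBBBB; options L={ 0, 1/4, 3/8, 7/16, 15/32 } R={ 1/2, 1 } so 31/64
step 8: add B to get BRRBBBBB; options L={ 0, 1/4, 3/8, 7/16, 15/32, 31/64 } R={ 1/2, 1 } so 63/128
step 9: add R to get BRRBBBBBR; options L={ 0, 1/4, 3/8, 7/16, 15/32, 31/64 } R={ 63/128, 1/2, 1 } so 125/256
step 10: add R to get BRRBBBBBRR; options L={ 0, 1/4, 3/8, 7/16, 15/32, 31/64 } R={ 125/256, 63/128, 1/2, 1 } so 249/512
step 11: add B to get BRRBBBBBRRB; options L={ 0, 1/4, 3/8, 7/16, 15/32, 31/64, 249/512 } R={ 125/256, 63/128, 1/2, 1 } so 499/1024
step 12: add B to get BRRBBBBBRRBB; options L={ 0, 1/4, 3/8, 7/16, 15/32, 31/64, 249/512, 499/1024 } R={ 125/256, 63/128, 1/2, 1 } so 999/2048
step 13: add B to get BRRBBBBBRRBBB; options L={ 0, 1/4, 3/8, 7/16, 15/32, 31/64, 249/512, 499/1024, 999/2048 } R={ 125/256, 63/128, 1/2, 1 } so 1999/4096
step 14: add B to get BRRBBBBBRRBBBB; options L={ 0, 1/4, 3/8, 7/16, 15/32, 31/64, 249/512, 499/1024, 999/2048, 1999/4096 } R={ 125/256, 63/128, 1/2, 1 } so 3999/8192
step 15: add R to get BRRBBBBBRRBBBBR; options L={ 0, 1/4, 3/8, 7/16, 15/32, 31/64, 249/512, 499/1024, 999/2048, 1999/4096 } R={ 3999/8192, 125/256, 63/128, 1/2, 1 } so 7997/16384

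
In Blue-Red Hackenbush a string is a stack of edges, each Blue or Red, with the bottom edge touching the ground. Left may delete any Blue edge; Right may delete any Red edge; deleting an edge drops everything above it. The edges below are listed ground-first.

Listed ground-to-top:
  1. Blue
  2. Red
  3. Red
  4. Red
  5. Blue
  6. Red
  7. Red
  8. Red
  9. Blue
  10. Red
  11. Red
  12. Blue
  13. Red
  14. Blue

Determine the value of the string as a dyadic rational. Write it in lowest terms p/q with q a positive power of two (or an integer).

g_1 [B]  L=[0]  R=[]  → 1
g_2 [BR]  L=[0]  R=[1]  → 1/2
g_3 [BRR]  L=[0]  R=[1/2, 1]  → 1/4
g_4 [BRRR]  L=[0]  R=[1/4, 1/2, 1]  → 1/8
g_5 [BRRRB]  L=[0, 1/8]  R=[1/4, 1/2, 1]  → 3/16
g_6 [BRRRBR]  L=[0, 1/8]  R=[3/16, 1/4, 1/2, 1]  → 5/32
g_7 [BRRRBRR]  L=[0, 1/8]  R=[5/32, 3/16, 1/4, 1/2, 1]  → 9/64
g_8 [BRRRBRRR]  L=[0, 1/8]  R=[9/64, 5/32, 3/16, 1/4, 1/2, 1]  → 17/128
g_9 [BRRRBRRRB]  L=[0, 1/8, 17/128]  R=[9/64, 5/32, 3/16, 1/4, 1/2, 1]  → 35/256
g_10 [BRRRBRRRBR]  L=[0, 1/8, 17/128]  R=[35/256, 9/64, 5/32, 3/16, 1/4, 1/2, 1]  → 69/512
g_11 [BRRRBRRRBRR]  L=[0, 1/8, 17/128]  R=[69/512, 35/256, 9/64, 5/32, 3/16, 1/4, 1/2, 1]  → 137/1024
g_12 [BRRRBRRRBRRB]  L=[0, 1/8, 17/128, 137/1024]  R=[69/512, 35/256, 9/64, 5/32, 3/16, 1/4, 1/2, 1]  → 275/2048
g_13 [BRRRBRRRBRRBR]  L=[0, 1/8, 17/128, 137/1024]  R=[275/2048, 69/512, 35/256, 9/64, 5/32, 3/16, 1/4, 1/2, 1]  → 549/4096
g_14 [BRRRBRRRBRRBRB]  L=[0, 1/8, 17/128, 137/1024, 549/4096]  R=[275/2048, 69/512, 35/256, 9/64, 5/32, 3/16, 1/4, 1/2, 1]  → 1099/8192

1099/8192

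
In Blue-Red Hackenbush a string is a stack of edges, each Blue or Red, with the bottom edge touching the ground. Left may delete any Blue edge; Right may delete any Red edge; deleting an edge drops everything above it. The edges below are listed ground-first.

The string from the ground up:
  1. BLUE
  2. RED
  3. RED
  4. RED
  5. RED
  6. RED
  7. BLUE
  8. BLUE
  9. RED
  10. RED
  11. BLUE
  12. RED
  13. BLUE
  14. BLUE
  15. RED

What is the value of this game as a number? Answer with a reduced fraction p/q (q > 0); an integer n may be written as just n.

B: Left { 0 }, Right { — } so simplest 1
BR: Left { 0 }, Right { 1 } so simplest 1/2
BRR: Left { 0 }, Right { 1/2 1 } so simplest 1/4
BRRR: Left { 0 }, Right { 1/4 1/2 1 } so simplest 1/8
BRRRR: Left { 0 }, Right { 1/8 1/4 1/2 1 } so simplest 1/16
BRRRRR: Left { 0 }, Right { 1/16 1/8 1/4 1/2 1 } so simplest 1/32
BRRRRRB: Left { 0 1/32 }, Right { 1/16 1/8 1/4 1/2 1 } so simplest 3/64
BRRRRRBB: Left { 0 1/32 3/64 }, Right { 1/16 1/8 1/4 1/2 1 } so simplest 7/128
BRRRRRBBR: Left { 0 1/32 3/64 }, Right { 7/128 1/16 1/8 1/4 1/2 1 } so simplest 13/256
BRRRRRBBRR: Left { 0 1/32 3/64 }, Right { 13/256 7/128 1/16 1/8 1/4 1/2 1 } so simplest 25/512
BRRRRRBBRRB: Left { 0 1/32 3/64 25/512 }, Right { 13/256 7/128 1/16 1/8 1/4 1/2 1 } so simplest 51/1024
BRRRRRBBRRBR: Left { 0 1/32 3/64 25/512 }, Right { 51/1024 13/256 7/128 1/16 1/8 1/4 1/2 1 } so simplest 101/2048
BRRRRRBBRRBRB: Left { 0 1/32 3/64 25/512 101/2048 }, Right { 51/1024 13/256 7/128 1/16 1/8 1/4 1/2 1 } so simplest 203/4096
BRRRRRBBRRBRBB: Left { 0 1/32 3/64 25/512 101/2048 203/4096 }, Right { 51/1024 13/256 7/128 1/16 1/8 1/4 1/2 1 } so simplest 407/8192
BRRRRRBBRRBRBBR: Left { 0 1/32 3/64 25/512 101/2048 203/4096 }, Right { 407/8192 51/1024 13/256 7/128 1/16 1/8 1/4 1/2 1 } so simplest 813/16384

813/16384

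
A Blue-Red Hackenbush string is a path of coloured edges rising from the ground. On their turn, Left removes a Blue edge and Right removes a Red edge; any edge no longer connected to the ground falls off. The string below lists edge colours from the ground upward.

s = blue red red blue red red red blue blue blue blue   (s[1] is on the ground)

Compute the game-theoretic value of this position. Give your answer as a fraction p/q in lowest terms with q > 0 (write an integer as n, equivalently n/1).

287/1024

Build g(s[:k]) for k = 1..11, string s = blue red red blue red red red blue blue blue blue.
1 of 11 · b · max L 0 · min R +∞ ⇒ 1
2 of 11 · br · max L 0 · min R 1 ⇒ 1/2
3 of 11 · brr · max L 0 · min R 1/2 ⇒ 1/4
4 of 11 · brrb · max L 1/4 · min R 1/2 ⇒ 3/8
5 of 11 · brrbr · max L 1/4 · min R 3/8 ⇒ 5/16
6 of 11 · brrbrr · max L 1/4 · min R 5/16 ⇒ 9/32
7 of 11 · brrbrrr · max L 1/4 · min R 9/32 ⇒ 17/64
8 of 11 · brrbrrrb · max L 17/64 · min R 9/32 ⇒ 35/128
9 of 11 · brrbrrrbb · max L 35/128 · min R 9/32 ⇒ 71/256
10 of 11 · brrbrrrbbb · max L 71/256 · min R 9/32 ⇒ 143/512
11 of 11 · brrbrrrbbbb · max L 143/512 · min R 9/32 ⇒ 287/1024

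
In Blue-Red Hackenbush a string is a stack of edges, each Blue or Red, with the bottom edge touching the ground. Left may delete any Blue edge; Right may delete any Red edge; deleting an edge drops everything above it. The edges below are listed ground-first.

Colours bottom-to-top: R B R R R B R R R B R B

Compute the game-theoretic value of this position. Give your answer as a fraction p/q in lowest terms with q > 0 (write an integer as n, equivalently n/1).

-1909/2048

Build value(s[:k]) for k = 1..12, string s = R B R R R B R R R B R B.
value_1 [R]  L=[]  R=[0]  ⇒ -1
value_2 [RB]  L=[-1]  R=[0]  ⇒ -1/2
value_3 [RBR]  L=[-1]  R=[-1/2 0]  ⇒ -3/4
value_4 [RBRR]  L=[-1]  R=[-3/4 -1/2 0]  ⇒ -7/8
value_5 [RBRRR]  L=[-1]  R=[-7/8 -3/4 -1/2 0]  ⇒ -15/16
value_6 [RBRRRB]  L=[-1 -15/16]  R=[-7/8 -3/4 -1/2 0]  ⇒ -29/32
value_7 [RBRRRBR]  L=[-1 -15/16]  R=[-29/32 -7/8 -3/4 -1/2 0]  ⇒ -59/64
value_8 [RBRRRBRR]  L=[-1 -15/16]  R=[-59/64 -29/32 -7/8 -3/4 -1/2 0]  ⇒ -119/128
value_9 [RBRRRBRRR]  L=[-1 -15/16]  R=[-119/128 -59/64 -29/32 -7/8 -3/4 -1/2 0]  ⇒ -239/256
value_10 [RBRRRBRRRB]  L=[-1 -15/16 -239/256]  R=[-119/128 -59/64 -29/32 -7/8 -3/4 -1/2 0]  ⇒ -477/512
value_11 [RBRRRBRRRBR]  L=[-1 -15/16 -239/256]  R=[-477/512 -119/128 -59/64 -29/32 -7/8 -3/4 -1/2 0]  ⇒ -955/1024
value_12 [RBRRRBRRRBRB]  L=[-1 -15/16 -239/256 -955/1024]  R=[-477/512 -119/128 -59/64 -29/32 -7/8 -3/4 -1/2 0]  ⇒ -1909/2048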